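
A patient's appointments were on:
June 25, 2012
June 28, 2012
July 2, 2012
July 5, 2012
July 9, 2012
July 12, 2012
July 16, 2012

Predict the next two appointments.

July 19, 2012; July 23, 2012

The gap pattern 3, 4, 3, 4, 3, 4 repeats every 2 events.
These are the Mondays and Thursdays of each week.
Next Thursday: July 19, 2012.
Next Monday: July 23, 2012.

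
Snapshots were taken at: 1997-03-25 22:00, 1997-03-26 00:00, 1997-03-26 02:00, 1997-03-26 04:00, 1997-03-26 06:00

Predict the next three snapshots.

1997-03-26 08:00, 1997-03-26 10:00, 1997-03-26 12:00

Spacing: 2, 2, 2, 2 h — constant 2 h.
1997-03-26 06:00 + 2 h = 1997-03-26 08:00.
1997-03-26 08:00 + 2 h = 1997-03-26 10:00.
1997-03-26 10:00 + 2 h = 1997-03-26 12:00.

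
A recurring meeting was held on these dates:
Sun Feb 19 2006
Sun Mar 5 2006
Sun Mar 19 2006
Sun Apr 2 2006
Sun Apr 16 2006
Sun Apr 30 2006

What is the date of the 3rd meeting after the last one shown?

Every event comes 14 days after the last (14, 14, 14, 14, 14).
Sun Apr 30 2006 + 14 days = Sun May 14 2006.
Sun May 14 2006 + 14 days = Sun May 28 2006.
Sun May 28 2006 + 14 days = Sun Jun 11 2006.

Sun Jun 11 2006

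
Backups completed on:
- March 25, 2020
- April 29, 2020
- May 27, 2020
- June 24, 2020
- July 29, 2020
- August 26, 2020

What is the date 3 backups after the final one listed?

November 25, 2020

These are Wednesdays with 35, 28, 28, 35, 28-day gaps.
Each is the final Wednesday of its month — April 29, 2020 is past the 28th, so '4th Wednesday' doesn't fit.
September 2020 ends with Wednesday September 30, 2020.
Last Wednesday of October 2020: October 28, 2020.
November 2020 ends with Wednesday November 25, 2020.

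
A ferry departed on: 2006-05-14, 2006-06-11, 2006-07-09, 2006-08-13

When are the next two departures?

2006-09-10, 2006-10-08

All dates are Sundays, 28, 28, 35 days apart.
Specifically, the 2nd Sunday of each month.
2nd Sunday of September 2006: 2006-09-10.
2nd Sunday of October 2006: 2006-10-08.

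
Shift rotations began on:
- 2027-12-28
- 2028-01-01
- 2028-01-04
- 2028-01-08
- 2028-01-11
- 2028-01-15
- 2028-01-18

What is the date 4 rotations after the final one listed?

Every event lands on a Tuesday or Saturday (gaps cycle 4, 3, 4, 3, 4, 3).
So the schedule is: every Tuesday and Saturday.
The following Saturday is 2028-01-22.
Next Tuesday: 2028-01-25.
The following Saturday is 2028-01-29.
Next Tuesday: 2028-02-01.

2028-02-01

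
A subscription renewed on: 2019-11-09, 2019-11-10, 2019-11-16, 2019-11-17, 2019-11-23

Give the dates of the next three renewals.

2019-11-24, 2019-11-30, 2019-12-01

Gaps: 1, 6, 1, 6 days — not constant, but cyclic with period 2.
The events fall on every Saturday and Sunday.
The following Sunday is 2019-11-24.
The following Saturday is 2019-11-30.
Next Sunday: 2019-12-01.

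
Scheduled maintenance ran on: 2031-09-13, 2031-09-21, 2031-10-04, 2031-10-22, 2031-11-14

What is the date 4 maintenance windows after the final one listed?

2032-04-04

Gaps: 8, 13, 18, 23 days — each gap is 5 larger than the previous one.
Next gap: 28 days. 2031-11-14 + 28 days = 2031-12-12.
Next gap: 33 days. 2031-12-12 + 33 days = 2032-01-14.
Next gap: 38 days. 2032-01-14 + 38 days = 2032-02-21.
Next gap: 43 days. 2032-02-21 + 43 days = 2032-04-04.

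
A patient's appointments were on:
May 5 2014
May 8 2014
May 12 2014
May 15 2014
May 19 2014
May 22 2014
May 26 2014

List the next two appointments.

May 29 2014, Jun 2 2014

Gaps: 3, 4, 3, 4, 3, 4 days — not constant, but cyclic with period 2.
The events fall on every Monday and Thursday.
Next Thursday: May 29 2014.
Next Monday: Jun 2 2014.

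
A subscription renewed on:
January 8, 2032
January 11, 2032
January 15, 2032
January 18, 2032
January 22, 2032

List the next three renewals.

January 25, 2032; January 29, 2032; February 1, 2032

Every event lands on a Thursday or Sunday (gaps cycle 3, 4, 3, 4).
So the schedule is: every Thursday and Sunday.
The following Sunday is January 25, 2032.
Next Thursday: January 29, 2032.
The following Sunday is February 1, 2032.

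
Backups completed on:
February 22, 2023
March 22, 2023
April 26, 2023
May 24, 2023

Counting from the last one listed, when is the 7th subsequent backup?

December 27, 2023

All dates are Wednesdays, 28, 35, 28 days apart.
Specifically, the 4th Wednesday of each month.
4th Wednesday of June 2023: June 28, 2023.
July 2023 — 4th Wednesday is July 26, 2023.
4th Wednesday of August 2023: August 23, 2023.
September 2023 — 4th Wednesday is September 27, 2023.
4th Wednesday of October 2023: October 25, 2023.
4th Wednesday of November 2023: November 22, 2023.
4th Wednesday of December 2023: December 27, 2023.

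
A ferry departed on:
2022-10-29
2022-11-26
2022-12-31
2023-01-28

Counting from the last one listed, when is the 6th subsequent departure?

These are Saturdays with 28, 35, 28-day gaps.
Each is the final Saturday of its month — 2022-10-29 is past the 28th, so '4th Saturday' doesn't fit.
Last Saturday of February 2023: 2023-02-25.
Last Saturday of March 2023: 2023-03-25.
April 2023 ends with Saturday 2023-04-29.
May 2023 ends with Saturday 2023-05-27.
Last Saturday of June 2023: 2023-06-24.
July 2023 ends with Saturday 2023-07-29.

2023-07-29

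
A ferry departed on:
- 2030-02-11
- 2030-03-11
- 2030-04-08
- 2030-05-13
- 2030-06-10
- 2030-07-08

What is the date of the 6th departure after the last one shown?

All dates are Mondays, 28, 28, 35, 28, 28 days apart.
Specifically, the 2nd Monday of each month.
2nd Monday of August 2030: 2030-08-12.
2nd Monday of September 2030: 2030-09-09.
October 2030 — 2nd Monday is 2030-10-14.
2nd Monday of November 2030: 2030-11-11.
December 2030 — 2nd Monday is 2030-12-09.
2nd Monday of January 2031: 2031-01-13.

2031-01-13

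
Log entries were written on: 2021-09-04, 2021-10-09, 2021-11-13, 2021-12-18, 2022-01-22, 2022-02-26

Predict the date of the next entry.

2022-04-02

The spacing is 35, 35, 35, 35, 35 days — always 35 days.
2022-02-26 + 35 days = 2022-04-02.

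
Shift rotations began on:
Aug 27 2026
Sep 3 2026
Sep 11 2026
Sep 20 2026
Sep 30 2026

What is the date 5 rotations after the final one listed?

The spacing grows by 1 each time: 7, 8, 9, 10 days.
Next gap: 11 days. Sep 30 2026 + 11 days = Oct 11 2026.
Next gap: 12 days. Oct 11 2026 + 12 days = Oct 23 2026.
Next gap: 13 days. Oct 23 2026 + 13 days = Nov 5 2026.
Next gap: 14 days. Nov 5 2026 + 14 days = Nov 19 2026.
Next gap: 15 days. Nov 19 2026 + 15 days = Dec 4 2026.

Dec 4 2026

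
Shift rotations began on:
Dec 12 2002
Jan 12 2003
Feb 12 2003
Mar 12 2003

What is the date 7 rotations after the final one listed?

Oct 12 2003

The day-of-month is always 12 (31, 31, 28 days between events).
So this recurs on the 12th of each month.
April 2003: Apr 12 2003.
May 2003: May 12 2003.
June 2003: Jun 12 2003.
July 2003: Jul 12 2003.
August 2003: Aug 12 2003.
Next: September 2003 → Sep 12 2003.
October 2003: Oct 12 2003.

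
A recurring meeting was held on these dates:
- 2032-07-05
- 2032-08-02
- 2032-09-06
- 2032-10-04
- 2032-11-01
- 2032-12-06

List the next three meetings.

2033-01-03, 2033-02-07, 2033-03-07

These are Mondays at 28- or 35-day spacing (28, 35, 28, 28, 35).
The pattern: 1st Monday of the month.
1st Monday of January 2033: 2033-01-03.
February 2033 — 1st Monday is 2033-02-07.
March 2033 — 1st Monday is 2033-03-07.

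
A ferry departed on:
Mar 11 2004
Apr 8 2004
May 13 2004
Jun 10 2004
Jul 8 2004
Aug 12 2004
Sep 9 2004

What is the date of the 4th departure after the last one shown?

All dates are Thursdays, 28, 35, 28, 28, 35, 28 days apart.
Specifically, the 2nd Thursday of each month.
October 2004 — 2nd Thursday is Oct 14 2004.
2nd Thursday of November 2004: Nov 11 2004.
2nd Thursday of December 2004: Dec 9 2004.
2nd Thursday of January 2005: Jan 13 2005.

Jan 13 2005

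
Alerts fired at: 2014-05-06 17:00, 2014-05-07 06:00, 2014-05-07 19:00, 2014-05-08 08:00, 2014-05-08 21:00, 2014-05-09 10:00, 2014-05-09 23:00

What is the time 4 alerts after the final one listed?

The interval is a steady 13 hours (13, 13, 13, 13, 13, 13).
2014-05-09 23:00 + 13 h = 2014-05-10 12:00.
2014-05-10 12:00 + 13 h = 2014-05-11 01:00.
2014-05-11 01:00 + 13 h = 2014-05-11 14:00.
2014-05-11 14:00 + 13 h = 2014-05-12 03:00.

2014-05-12 03:00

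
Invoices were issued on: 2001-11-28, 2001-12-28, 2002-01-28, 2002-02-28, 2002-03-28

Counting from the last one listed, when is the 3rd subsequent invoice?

Gaps: 30, 31, 31, 28 days — not constant. Every event is on the 28th of the month.
Pattern: the 28th of each month.
April 2002: 2002-04-28.
May 2002: 2002-05-28.
June 2002: 2002-06-28.

2002-06-28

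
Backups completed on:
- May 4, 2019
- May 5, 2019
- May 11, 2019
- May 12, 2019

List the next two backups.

May 18, 2019; May 19, 2019

Every event lands on a Saturday or Sunday (gaps cycle 1, 6, 1).
So the schedule is: every Saturday and Sunday.
Next Saturday: May 18, 2019.
Next Sunday: May 19, 2019.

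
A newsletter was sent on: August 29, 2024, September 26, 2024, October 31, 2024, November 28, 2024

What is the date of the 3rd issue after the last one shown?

All Thursdays; the gaps (28, 35, 28) vary with month length.
This is the last Thursday of each month.
December 2024 ends with Thursday December 26, 2024.
Last Thursday of January 2025: January 30, 2025.
Last Thursday of February 2025: February 27, 2025.

February 27, 2025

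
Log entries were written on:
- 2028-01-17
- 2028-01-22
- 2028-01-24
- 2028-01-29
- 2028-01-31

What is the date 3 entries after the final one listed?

Every event lands on a Monday or Saturday (gaps cycle 5, 2, 5, 2).
So the schedule is: every Monday and Saturday.
Next Saturday: 2028-02-05.
Next Monday: 2028-02-07.
The following Saturday is 2028-02-12.

2028-02-12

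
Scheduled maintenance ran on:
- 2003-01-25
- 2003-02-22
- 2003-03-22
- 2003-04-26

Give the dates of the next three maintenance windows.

All dates are Saturdays, 28, 28, 35 days apart.
Specifically, the 4th Saturday of each month.
May 2003 — 4th Saturday is 2003-05-24.
4th Saturday of June 2003: 2003-06-28.
July 2003 — 4th Saturday is 2003-07-26.

2003-05-24, 2003-06-28, 2003-07-26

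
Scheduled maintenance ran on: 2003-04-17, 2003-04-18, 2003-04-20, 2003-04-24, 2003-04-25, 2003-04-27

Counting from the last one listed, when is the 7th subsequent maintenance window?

2003-05-15

Every event lands on a Thursday or Friday or Sunday (gaps cycle 1, 2, 4, 1, 2).
So the schedule is: every Thursday, Friday and Sunday.
Next Thursday: 2003-05-01.
Next Friday: 2003-05-02.
Next Sunday: 2003-05-04.
Next Thursday: 2003-05-08.
Next Friday: 2003-05-09.
Next Sunday: 2003-05-11.
Next Thursday: 2003-05-15.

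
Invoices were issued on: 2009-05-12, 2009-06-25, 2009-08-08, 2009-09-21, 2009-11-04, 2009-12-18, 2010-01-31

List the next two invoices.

Gaps between consecutive events: 44, 44, 44, 44, 44, 44 days — a constant 44-day interval.
2010-01-31 + 44 days = 2010-03-16.
2010-03-16 + 44 days = 2010-04-29.

2010-03-16, 2010-04-29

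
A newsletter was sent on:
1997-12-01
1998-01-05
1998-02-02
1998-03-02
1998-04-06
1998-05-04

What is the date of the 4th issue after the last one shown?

1998-09-07

Gaps: 35, 28, 28, 35, 28 days — a mix of 28 and 35. Every date is a Monday.
Each is the 1st Monday of its month.
1st Monday of June 1998: 1998-06-01.
1st Monday of July 1998: 1998-07-06.
August 1998 — 1st Monday is 1998-08-03.
September 1998 — 1st Monday is 1998-09-07.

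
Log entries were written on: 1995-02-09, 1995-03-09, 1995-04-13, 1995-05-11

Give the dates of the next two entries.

Gaps: 28, 35, 28 days — a mix of 28 and 35. Every date is a Thursday.
Each is the 2nd Thursday of its month.
2nd Thursday of June 1995: 1995-06-08.
July 1995 — 2nd Thursday is 1995-07-13.

1995-06-08, 1995-07-13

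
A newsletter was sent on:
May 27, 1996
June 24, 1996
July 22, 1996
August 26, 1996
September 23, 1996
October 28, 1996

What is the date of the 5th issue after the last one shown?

These are Mondays at 28- or 35-day spacing (28, 28, 35, 28, 35).
The pattern: 4th Monday of the month.
4th Monday of November 1996: November 25, 1996.
December 1996 — 4th Monday is December 23, 1996.
4th Monday of January 1997: January 27, 1997.
4th Monday of February 1997: February 24, 1997.
4th Monday of March 1997: March 24, 1997.

March 24, 1997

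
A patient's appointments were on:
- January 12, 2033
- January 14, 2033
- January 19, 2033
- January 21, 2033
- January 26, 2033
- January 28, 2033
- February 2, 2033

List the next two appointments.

February 4, 2033; February 9, 2033

Every event lands on a Wednesday or Friday (gaps cycle 2, 5, 2, 5, 2, 5).
So the schedule is: every Wednesday and Friday.
The following Friday is February 4, 2033.
Next Wednesday: February 9, 2033.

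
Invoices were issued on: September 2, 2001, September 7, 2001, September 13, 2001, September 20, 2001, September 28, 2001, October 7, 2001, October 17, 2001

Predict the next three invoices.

Gaps: 5, 6, 7, 8, 9, 10 days — each gap is 1 larger than the previous one.
Next gap: 11 days. October 17, 2001 + 11 days = October 28, 2001.
Next gap: 12 days. October 28, 2001 + 12 days = November 9, 2001.
Next gap: 13 days. November 9, 2001 + 13 days = November 22, 2001.

October 28, 2001; November 9, 2001; November 22, 2001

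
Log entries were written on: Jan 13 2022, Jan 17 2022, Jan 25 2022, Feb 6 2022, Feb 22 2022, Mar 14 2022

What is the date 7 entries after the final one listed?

Nov 21 2022

The spacing grows by 4 each time: 4, 8, 12, 16, 20 days.
Next gap: 24 days. Mar 14 2022 + 24 days = Apr 7 2022.
Next gap: 28 days. Apr 7 2022 + 28 days = May 5 2022.
Next gap: 32 days. May 5 2022 + 32 days = Jun 6 2022.
Next gap: 36 days. Jun 6 2022 + 36 days = Jul 12 2022.
Next gap: 40 days. Jul 12 2022 + 40 days = Aug 21 2022.
Next gap: 44 days. Aug 21 2022 + 44 days = Oct 4 2022.
Next gap: 48 days. Oct 4 2022 + 48 days = Nov 21 2022.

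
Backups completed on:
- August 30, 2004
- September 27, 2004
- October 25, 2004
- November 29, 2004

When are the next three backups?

December 27, 2004; January 31, 2005; February 28, 2005

Every date is a Monday; gaps 28, 28, 35 days.
Each is the last Monday of its month (at least one falls on the 29th or later, ruling out '4th Monday').
Last Monday of December 2004: December 27, 2004.
January 2005 ends with Monday January 31, 2005.
February 2005 ends with Monday February 28, 2005.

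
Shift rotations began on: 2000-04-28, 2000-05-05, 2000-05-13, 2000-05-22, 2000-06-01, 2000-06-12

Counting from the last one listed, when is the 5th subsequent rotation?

Intervals are 7, 8, 9, 10, 11 days — an arithmetic progression with common difference 1.
Next gap: 12 days. 2000-06-12 + 12 days = 2000-06-24.
Next gap: 13 days. 2000-06-24 + 13 days = 2000-07-07.
Next gap: 14 days. 2000-07-07 + 14 days = 2000-07-21.
Next gap: 15 days. 2000-07-21 + 15 days = 2000-08-05.
Next gap: 16 days. 2000-08-05 + 16 days = 2000-08-21.

2000-08-21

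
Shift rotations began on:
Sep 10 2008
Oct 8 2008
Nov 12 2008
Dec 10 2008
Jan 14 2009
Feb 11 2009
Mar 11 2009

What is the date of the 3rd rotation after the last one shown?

Jun 10 2009

Gaps: 28, 35, 28, 35, 28, 28 days — a mix of 28 and 35. Every date is a Wednesday.
Each is the 2nd Wednesday of its month.
2nd Wednesday of April 2009: Apr 8 2009.
2nd Wednesday of May 2009: May 13 2009.
2nd Wednesday of June 2009: Jun 10 2009.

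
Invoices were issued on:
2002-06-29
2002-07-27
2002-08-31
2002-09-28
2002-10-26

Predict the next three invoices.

Every date is a Saturday; gaps 28, 35, 28, 28 days.
Each is the last Saturday of its month (at least one falls on the 29th or later, ruling out '4th Saturday').
Last Saturday of November 2002: 2002-11-30.
December 2002 ends with Saturday 2002-12-28.
Last Saturday of January 2003: 2003-01-25.

2002-11-30, 2002-12-28, 2003-01-25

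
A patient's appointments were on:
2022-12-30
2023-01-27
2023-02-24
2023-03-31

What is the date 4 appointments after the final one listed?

All Fridays; the gaps (28, 28, 35) vary with month length.
This is the last Friday of each month.
Last Friday of April 2023: 2023-04-28.
May 2023 ends with Friday 2023-05-26.
June 2023 ends with Friday 2023-06-30.
July 2023 ends with Friday 2023-07-28.

2023-07-28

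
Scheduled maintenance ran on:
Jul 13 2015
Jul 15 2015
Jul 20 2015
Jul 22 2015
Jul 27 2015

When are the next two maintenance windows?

The gap pattern 2, 5, 2, 5 repeats every 2 events.
These are the Mondays and Wednesdays of each week.
Next Wednesday: Jul 29 2015.
The following Monday is Aug 3 2015.

Jul 29 2015, Aug 3 2015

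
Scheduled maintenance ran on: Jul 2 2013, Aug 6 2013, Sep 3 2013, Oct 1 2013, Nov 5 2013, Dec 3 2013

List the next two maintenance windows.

Jan 7 2014, Feb 4 2014

All dates are Tuesdays, 35, 28, 28, 35, 28 days apart.
Specifically, the 1st Tuesday of each month.
1st Tuesday of January 2014: Jan 7 2014.
February 2014 — 1st Tuesday is Feb 4 2014.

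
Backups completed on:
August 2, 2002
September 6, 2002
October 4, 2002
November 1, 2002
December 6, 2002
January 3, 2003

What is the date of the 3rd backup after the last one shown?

These are Fridays at 28- or 35-day spacing (35, 28, 28, 35, 28).
The pattern: 1st Friday of the month.
1st Friday of February 2003: February 7, 2003.
1st Friday of March 2003: March 7, 2003.
1st Friday of April 2003: April 4, 2003.

April 4, 2003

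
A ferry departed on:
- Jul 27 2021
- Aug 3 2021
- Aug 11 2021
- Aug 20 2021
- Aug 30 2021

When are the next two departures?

Intervals are 7, 8, 9, 10 days — an arithmetic progression with common difference 1.
Next gap: 11 days. Aug 30 2021 + 11 days = Sep 10 2021.
Next gap: 12 days. Sep 10 2021 + 12 days = Sep 22 2021.

Sep 10 2021, Sep 22 2021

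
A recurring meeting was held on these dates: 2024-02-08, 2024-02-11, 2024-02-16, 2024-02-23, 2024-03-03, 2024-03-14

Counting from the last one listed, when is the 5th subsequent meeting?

2024-06-07

The spacing grows by 2 each time: 3, 5, 7, 9, 11 days.
Next gap: 13 days. 2024-03-14 + 13 days = 2024-03-27.
Next gap: 15 days. 2024-03-27 + 15 days = 2024-04-11.
Next gap: 17 days. 2024-04-11 + 17 days = 2024-04-28.
Next gap: 19 days. 2024-04-28 + 19 days = 2024-05-17.
Next gap: 21 days. 2024-05-17 + 21 days = 2024-06-07.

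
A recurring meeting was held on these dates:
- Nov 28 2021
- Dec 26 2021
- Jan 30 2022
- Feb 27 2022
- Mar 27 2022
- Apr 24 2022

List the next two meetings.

May 29 2022, Jun 26 2022

These are Sundays with 28, 35, 28, 28, 28-day gaps.
Each is the final Sunday of its month — Jan 30 2022 is past the 28th, so '4th Sunday' doesn't fit.
Last Sunday of May 2022: May 29 2022.
June 2022 ends with Sunday Jun 26 2022.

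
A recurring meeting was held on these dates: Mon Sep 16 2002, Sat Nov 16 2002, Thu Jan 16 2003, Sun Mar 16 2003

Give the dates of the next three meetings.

Each date is the 16th; the gaps (61, 61, 59) track the month lengths.
The rule is the 16th of every 2 months.
May 2003: Fri May 16 2003.
Next: July 2003 → Wed Jul 16 2003.
September 2003: Tue Sep 16 2003.

Fri May 16 2003, Wed Jul 16 2003, Tue Sep 16 2003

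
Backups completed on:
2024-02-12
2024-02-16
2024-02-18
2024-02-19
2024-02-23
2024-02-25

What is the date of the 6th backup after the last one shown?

The gap pattern 4, 2, 1, 4, 2 repeats every 3 events.
These are the Mondays, Fridays and Sundays of each week.
The following Monday is 2024-02-26.
Next Friday: 2024-03-01.
Next Sunday: 2024-03-03.
The following Monday is 2024-03-04.
The following Friday is 2024-03-08.
The following Sunday is 2024-03-10.

2024-03-10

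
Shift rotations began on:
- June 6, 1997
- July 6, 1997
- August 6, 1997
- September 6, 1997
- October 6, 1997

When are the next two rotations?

Gaps: 30, 31, 31, 30 days — not constant. Every event is on the 6th of the month.
Pattern: the 6th of each month.
Next: November 1997 → November 6, 1997.
December 1997: December 6, 1997.

November 6, 1997; December 6, 1997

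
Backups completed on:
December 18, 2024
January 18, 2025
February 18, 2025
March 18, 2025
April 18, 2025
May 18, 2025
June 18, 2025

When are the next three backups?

July 18, 2025; August 18, 2025; September 18, 2025

The day-of-month is always 18 (31, 31, 28, 31, 30, 31 days between events).
So this recurs on the 18th of each month.
July 2025: July 18, 2025.
August 2025: August 18, 2025.
Next: September 2025 → September 18, 2025.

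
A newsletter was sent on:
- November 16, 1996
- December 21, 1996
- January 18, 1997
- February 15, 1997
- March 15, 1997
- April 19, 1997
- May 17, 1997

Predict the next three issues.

June 21, 1997; July 19, 1997; August 16, 1997

All dates are Saturdays, 35, 28, 28, 28, 35, 28 days apart.
Specifically, the 3rd Saturday of each month.
3rd Saturday of June 1997: June 21, 1997.
July 1997 — 3rd Saturday is July 19, 1997.
August 1997 — 3rd Saturday is August 16, 1997.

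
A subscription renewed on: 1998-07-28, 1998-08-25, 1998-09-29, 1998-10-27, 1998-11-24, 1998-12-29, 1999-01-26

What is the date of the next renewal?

All Tuesdays; the gaps (28, 35, 28, 28, 35, 28) vary with month length.
This is the last Tuesday of each month.
Last Tuesday of February 1999: 1999-02-23.

1999-02-23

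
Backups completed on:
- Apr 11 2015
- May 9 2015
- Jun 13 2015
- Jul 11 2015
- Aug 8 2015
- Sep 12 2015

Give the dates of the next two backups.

Gaps: 28, 35, 28, 28, 35 days — a mix of 28 and 35. Every date is a Saturday.
Each is the 2nd Saturday of its month.
2nd Saturday of October 2015: Oct 10 2015.
2nd Saturday of November 2015: Nov 14 2015.

Oct 10 2015, Nov 14 2015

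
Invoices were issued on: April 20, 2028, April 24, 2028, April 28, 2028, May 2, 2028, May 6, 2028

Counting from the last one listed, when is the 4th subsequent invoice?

The spacing is 4, 4, 4, 4 days — always 4 days.
May 6, 2028 + 4 days = May 10, 2028.
May 10, 2028 + 4 days = May 14, 2028.
May 14, 2028 + 4 days = May 18, 2028.
May 18, 2028 + 4 days = May 22, 2028.

May 22, 2028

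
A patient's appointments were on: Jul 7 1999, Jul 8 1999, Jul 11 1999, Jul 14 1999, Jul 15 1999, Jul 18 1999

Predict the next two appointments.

Jul 21 1999, Jul 22 1999

Gaps: 1, 3, 3, 1, 3 days — not constant, but cyclic with period 3.
The events fall on every Wednesday, Thursday and Sunday.
Next Wednesday: Jul 21 1999.
The following Thursday is Jul 22 1999.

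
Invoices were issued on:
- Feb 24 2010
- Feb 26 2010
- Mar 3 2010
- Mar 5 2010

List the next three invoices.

Mar 10 2010, Mar 12 2010, Mar 17 2010

Gaps: 2, 5, 2 days — not constant, but cyclic with period 2.
The events fall on every Wednesday and Friday.
The following Wednesday is Mar 10 2010.
Next Friday: Mar 12 2010.
Next Wednesday: Mar 17 2010.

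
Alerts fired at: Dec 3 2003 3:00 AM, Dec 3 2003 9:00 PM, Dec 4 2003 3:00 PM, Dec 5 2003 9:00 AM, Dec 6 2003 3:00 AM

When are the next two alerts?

Dec 6 2003 9:00 PM, Dec 7 2003 3:00 PM

Gaps: 18, 18, 18, 18 hours — each event is 18 hours after the previous one.
Dec 6 2003 3:00 AM + 18 h = Dec 6 2003 9:00 PM.
Dec 6 2003 9:00 PM + 18 h = Dec 7 2003 3:00 PM.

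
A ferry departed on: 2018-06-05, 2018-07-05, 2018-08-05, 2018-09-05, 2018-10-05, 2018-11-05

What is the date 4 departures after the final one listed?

2019-03-05

Each date is the 5th; the gaps (30, 31, 31, 30, 31) track the month lengths.
The rule is the 5th of each month.
Next: December 2018 → 2018-12-05.
January 2019: 2019-01-05.
Next: February 2019 → 2019-02-05.
Next: March 2019 → 2019-03-05.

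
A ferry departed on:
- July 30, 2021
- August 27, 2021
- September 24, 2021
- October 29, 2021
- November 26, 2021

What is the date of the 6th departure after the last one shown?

Every date is a Friday; gaps 28, 28, 35, 28 days.
Each is the last Friday of its month (at least one falls on the 29th or later, ruling out '4th Friday').
Last Friday of December 2021: December 31, 2021.
January 2022 ends with Friday January 28, 2022.
February 2022 ends with Friday February 25, 2022.
March 2022 ends with Friday March 25, 2022.
April 2022 ends with Friday April 29, 2022.
Last Friday of May 2022: May 27, 2022.

May 27, 2022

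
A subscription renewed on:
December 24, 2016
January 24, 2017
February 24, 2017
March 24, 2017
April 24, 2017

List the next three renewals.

Gaps: 31, 31, 28, 31 days — not constant. Every event is on the 24th of the month.
Pattern: the 24th of each month.
May 2017: May 24, 2017.
Next: June 2017 → June 24, 2017.
July 2017: July 24, 2017.

May 24, 2017; June 24, 2017; July 24, 2017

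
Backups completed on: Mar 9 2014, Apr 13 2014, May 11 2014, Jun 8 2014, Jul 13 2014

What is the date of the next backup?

Aug 10 2014

Gaps: 35, 28, 28, 35 days — a mix of 28 and 35. Every date is a Sunday.
Each is the 2nd Sunday of its month.
August 2014 — 2nd Sunday is Aug 10 2014.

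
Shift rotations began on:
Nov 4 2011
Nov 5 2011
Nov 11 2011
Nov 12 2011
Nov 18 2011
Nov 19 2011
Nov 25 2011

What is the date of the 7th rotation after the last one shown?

Dec 17 2011

Gaps: 1, 6, 1, 6, 1, 6 days — not constant, but cyclic with period 2.
The events fall on every Friday and Saturday.
Next Saturday: Nov 26 2011.
The following Friday is Dec 2 2011.
The following Saturday is Dec 3 2011.
The following Friday is Dec 9 2011.
Next Saturday: Dec 10 2011.
Next Friday: Dec 16 2011.
The following Saturday is Dec 17 2011.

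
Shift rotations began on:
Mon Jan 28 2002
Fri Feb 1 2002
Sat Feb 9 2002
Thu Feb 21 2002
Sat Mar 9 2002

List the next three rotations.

The spacing grows by 4 each time: 4, 8, 12, 16 days.
Next gap: 20 days. Sat Mar 9 2002 + 20 days = Fri Mar 29 2002.
Next gap: 24 days. Fri Mar 29 2002 + 24 days = Mon Apr 22 2002.
Next gap: 28 days. Mon Apr 22 2002 + 28 days = Mon May 20 2002.

Fri Mar 29 2002, Mon Apr 22 2002, Mon May 20 2002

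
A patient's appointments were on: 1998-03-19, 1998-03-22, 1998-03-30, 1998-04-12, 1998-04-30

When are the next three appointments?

Intervals are 3, 8, 13, 18 days — an arithmetic progression with common difference 5.
Next gap: 23 days. 1998-04-30 + 23 days = 1998-05-23.
Next gap: 28 days. 1998-05-23 + 28 days = 1998-06-20.
Next gap: 33 days. 1998-06-20 + 33 days = 1998-07-23.

1998-05-23, 1998-06-20, 1998-07-23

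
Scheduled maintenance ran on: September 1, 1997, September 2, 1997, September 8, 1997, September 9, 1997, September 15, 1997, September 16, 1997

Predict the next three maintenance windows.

The gap pattern 1, 6, 1, 6, 1 repeats every 2 events.
These are the Mondays and Tuesdays of each week.
Next Monday: September 22, 1997.
The following Tuesday is September 23, 1997.
The following Monday is September 29, 1997.

September 22, 1997; September 23, 1997; September 29, 1997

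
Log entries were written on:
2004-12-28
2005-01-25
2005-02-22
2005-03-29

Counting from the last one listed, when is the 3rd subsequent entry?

2005-06-28

These are Tuesdays with 28, 28, 35-day gaps.
Each is the final Tuesday of its month — 2005-03-29 is past the 28th, so '4th Tuesday' doesn't fit.
April 2005 ends with Tuesday 2005-04-26.
Last Tuesday of May 2005: 2005-05-31.
Last Tuesday of June 2005: 2005-06-28.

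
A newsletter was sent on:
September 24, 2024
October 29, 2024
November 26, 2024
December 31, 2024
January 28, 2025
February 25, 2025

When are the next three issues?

March 25, 2025; April 29, 2025; May 27, 2025

All Tuesdays; the gaps (35, 28, 35, 28, 28) vary with month length.
This is the last Tuesday of each month.
Last Tuesday of March 2025: March 25, 2025.
Last Tuesday of April 2025: April 29, 2025.
Last Tuesday of May 2025: May 27, 2025.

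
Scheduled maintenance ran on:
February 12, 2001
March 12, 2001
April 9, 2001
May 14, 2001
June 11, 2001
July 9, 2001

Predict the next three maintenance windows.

Gaps: 28, 28, 35, 28, 28 days — a mix of 28 and 35. Every date is a Monday.
Each is the 2nd Monday of its month.
2nd Monday of August 2001: August 13, 2001.
September 2001 — 2nd Monday is September 10, 2001.
2nd Monday of October 2001: October 8, 2001.

August 13, 2001; September 10, 2001; October 8, 2001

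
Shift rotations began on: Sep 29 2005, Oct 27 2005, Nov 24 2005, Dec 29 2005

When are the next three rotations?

Jan 26 2006, Feb 23 2006, Mar 30 2006

These are Thursdays with 28, 28, 35-day gaps.
Each is the final Thursday of its month — Sep 29 2005 is past the 28th, so '4th Thursday' doesn't fit.
January 2006 ends with Thursday Jan 26 2006.
Last Thursday of February 2006: Feb 23 2006.
Last Thursday of March 2006: Mar 30 2006.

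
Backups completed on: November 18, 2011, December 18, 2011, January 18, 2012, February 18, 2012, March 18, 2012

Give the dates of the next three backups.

April 18, 2012; May 18, 2012; June 18, 2012

The day-of-month is always 18 (30, 31, 31, 29 days between events).
So this recurs on the 18th of each month.
Next: April 2012 → April 18, 2012.
Next: May 2012 → May 18, 2012.
Next: June 2012 → June 18, 2012.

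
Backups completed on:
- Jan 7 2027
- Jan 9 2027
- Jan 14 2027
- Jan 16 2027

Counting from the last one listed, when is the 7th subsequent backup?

Feb 11 2027

The gap pattern 2, 5, 2 repeats every 2 events.
These are the Thursdays and Saturdays of each week.
The following Thursday is Jan 21 2027.
Next Saturday: Jan 23 2027.
Next Thursday: Jan 28 2027.
Next Saturday: Jan 30 2027.
The following Thursday is Feb 4 2027.
The following Saturday is Feb 6 2027.
The following Thursday is Feb 11 2027.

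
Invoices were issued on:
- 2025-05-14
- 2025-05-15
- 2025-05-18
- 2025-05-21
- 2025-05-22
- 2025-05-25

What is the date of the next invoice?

The gap pattern 1, 3, 3, 1, 3 repeats every 3 events.
These are the Wednesdays, Thursdays and Sundays of each week.
The following Wednesday is 2025-05-28.

2025-05-28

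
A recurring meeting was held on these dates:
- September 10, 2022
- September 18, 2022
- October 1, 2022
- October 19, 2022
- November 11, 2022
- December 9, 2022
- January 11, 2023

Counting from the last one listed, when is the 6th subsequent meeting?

November 10, 2023

Intervals are 8, 13, 18, 23, 28, 33 days — an arithmetic progression with common difference 5.
Next gap: 38 days. January 11, 2023 + 38 days = February 18, 2023.
Next gap: 43 days. February 18, 2023 + 43 days = April 2, 2023.
Next gap: 48 days. April 2, 2023 + 48 days = May 20, 2023.
Next gap: 53 days. May 20, 2023 + 53 days = July 12, 2023.
Next gap: 58 days. July 12, 2023 + 58 days = September 8, 2023.
Next gap: 63 days. September 8, 2023 + 63 days = November 10, 2023.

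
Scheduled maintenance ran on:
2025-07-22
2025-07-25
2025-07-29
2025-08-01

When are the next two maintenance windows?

2025-08-05, 2025-08-08

The gap pattern 3, 4, 3 repeats every 2 events.
These are the Tuesdays and Fridays of each week.
The following Tuesday is 2025-08-05.
The following Friday is 2025-08-08.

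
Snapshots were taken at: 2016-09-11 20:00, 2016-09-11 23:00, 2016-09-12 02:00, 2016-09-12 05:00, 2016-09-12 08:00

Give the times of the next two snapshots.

Spacing: 3, 3, 3, 3 h — constant 3 h.
2016-09-12 08:00 + 3 h = 2016-09-12 11:00.
2016-09-12 11:00 + 3 h = 2016-09-12 14:00.

2016-09-12 11:00, 2016-09-12 14:00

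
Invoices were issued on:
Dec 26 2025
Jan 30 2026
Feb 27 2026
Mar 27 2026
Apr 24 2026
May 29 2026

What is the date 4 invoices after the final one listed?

Sep 25 2026

These are Fridays with 35, 28, 28, 28, 35-day gaps.
Each is the final Friday of its month — Jan 30 2026 is past the 28th, so '4th Friday' doesn't fit.
Last Friday of June 2026: Jun 26 2026.
July 2026 ends with Friday Jul 31 2026.
August 2026 ends with Friday Aug 28 2026.
September 2026 ends with Friday Sep 25 2026.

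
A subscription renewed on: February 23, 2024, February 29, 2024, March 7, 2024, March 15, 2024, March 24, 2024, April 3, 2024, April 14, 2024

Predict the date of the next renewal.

Gaps: 6, 7, 8, 9, 10, 11 days — each gap is 1 larger than the previous one.
Next gap: 12 days. April 14, 2024 + 12 days = April 26, 2024.

April 26, 2024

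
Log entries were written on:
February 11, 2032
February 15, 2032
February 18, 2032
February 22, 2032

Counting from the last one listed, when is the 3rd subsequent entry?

March 3, 2032

Gaps: 4, 3, 4 days — not constant, but cyclic with period 2.
The events fall on every Wednesday and Sunday.
The following Wednesday is February 25, 2032.
Next Sunday: February 29, 2032.
Next Wednesday: March 3, 2032.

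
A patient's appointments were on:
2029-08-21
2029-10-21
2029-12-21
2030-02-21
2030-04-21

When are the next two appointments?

2030-06-21, 2030-08-21

Each date is the 21st; the gaps (61, 61, 62, 59) track the month lengths.
The rule is the 21st of every 2 months.
June 2030: 2030-06-21.
Next: August 2030 → 2030-08-21.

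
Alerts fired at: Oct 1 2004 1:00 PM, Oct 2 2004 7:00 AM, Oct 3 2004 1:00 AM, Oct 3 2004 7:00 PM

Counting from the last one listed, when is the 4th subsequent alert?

Oct 6 2004 7:00 PM

Gaps: 18, 18, 18 hours — each event is 18 hours after the previous one.
Oct 3 2004 7:00 PM + 18 h = Oct 4 2004 1:00 PM.
Oct 4 2004 1:00 PM + 18 h = Oct 5 2004 7:00 AM.
Oct 5 2004 7:00 AM + 18 h = Oct 6 2004 1:00 AM.
Oct 6 2004 1:00 AM + 18 h = Oct 6 2004 7:00 PM.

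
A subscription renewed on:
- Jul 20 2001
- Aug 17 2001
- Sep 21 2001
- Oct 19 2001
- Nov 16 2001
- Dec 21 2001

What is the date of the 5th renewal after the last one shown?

These are Fridays at 28- or 35-day spacing (28, 35, 28, 28, 35).
The pattern: 3rd Friday of the month.
January 2002 — 3rd Friday is Jan 18 2002.
3rd Friday of February 2002: Feb 15 2002.
March 2002 — 3rd Friday is Mar 15 2002.
April 2002 — 3rd Friday is Apr 19 2002.
May 2002 — 3rd Friday is May 17 2002.

May 17 2002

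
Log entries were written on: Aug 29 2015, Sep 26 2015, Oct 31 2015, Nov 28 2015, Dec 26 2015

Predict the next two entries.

Every date is a Saturday; gaps 28, 35, 28, 28 days.
Each is the last Saturday of its month (at least one falls on the 29th or later, ruling out '4th Saturday').
Last Saturday of January 2016: Jan 30 2016.
Last Saturday of February 2016: Feb 27 2016.

Jan 30 2016, Feb 27 2016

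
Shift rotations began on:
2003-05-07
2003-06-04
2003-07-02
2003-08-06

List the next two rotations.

2003-09-03, 2003-10-01

These are Wednesdays at 28- or 35-day spacing (28, 28, 35).
The pattern: 1st Wednesday of the month.
1st Wednesday of September 2003: 2003-09-03.
October 2003 — 1st Wednesday is 2003-10-01.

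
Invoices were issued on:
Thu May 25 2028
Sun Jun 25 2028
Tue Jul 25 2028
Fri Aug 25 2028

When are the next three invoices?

The day-of-month is always 25 (31, 30, 31 days between events).
So this recurs on the 25th of each month.
September 2028: Mon Sep 25 2028.
October 2028: Wed Oct 25 2028.
November 2028: Sat Nov 25 2028.

Mon Sep 25 2028, Wed Oct 25 2028, Sat Nov 25 2028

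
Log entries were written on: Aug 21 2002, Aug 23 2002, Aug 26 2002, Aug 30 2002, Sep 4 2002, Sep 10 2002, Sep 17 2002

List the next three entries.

Sep 25 2002, Oct 4 2002, Oct 14 2002

Gaps: 2, 3, 4, 5, 6, 7 days — each gap is 1 larger than the previous one.
Next gap: 8 days. Sep 17 2002 + 8 days = Sep 25 2002.
Next gap: 9 days. Sep 25 2002 + 9 days = Oct 4 2002.
Next gap: 10 days. Oct 4 2002 + 10 days = Oct 14 2002.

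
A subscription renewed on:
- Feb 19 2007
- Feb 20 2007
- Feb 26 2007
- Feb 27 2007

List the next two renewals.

Mar 5 2007, Mar 6 2007

Every event lands on a Monday or Tuesday (gaps cycle 1, 6, 1).
So the schedule is: every Monday and Tuesday.
Next Monday: Mar 5 2007.
The following Tuesday is Mar 6 2007.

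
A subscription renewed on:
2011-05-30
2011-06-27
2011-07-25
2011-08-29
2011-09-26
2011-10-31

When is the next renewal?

2011-11-28

Every date is a Monday; gaps 28, 28, 35, 28, 35 days.
Each is the last Monday of its month (at least one falls on the 29th or later, ruling out '4th Monday').
November 2011 ends with Monday 2011-11-28.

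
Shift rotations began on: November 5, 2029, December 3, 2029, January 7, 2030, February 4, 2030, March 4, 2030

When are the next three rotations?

April 1, 2030; May 6, 2030; June 3, 2030

Gaps: 28, 35, 28, 28 days — a mix of 28 and 35. Every date is a Monday.
Each is the 1st Monday of its month.
April 2030 — 1st Monday is April 1, 2030.
May 2030 — 1st Monday is May 6, 2030.
June 2030 — 1st Monday is June 3, 2030.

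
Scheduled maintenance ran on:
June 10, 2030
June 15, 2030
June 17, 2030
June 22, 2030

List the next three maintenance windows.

The gap pattern 5, 2, 5 repeats every 2 events.
These are the Mondays and Saturdays of each week.
Next Monday: June 24, 2030.
The following Saturday is June 29, 2030.
The following Monday is July 1, 2030.

June 24, 2030; June 29, 2030; July 1, 2030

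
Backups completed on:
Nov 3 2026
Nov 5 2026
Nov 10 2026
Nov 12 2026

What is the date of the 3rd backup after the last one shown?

Nov 24 2026

Gaps: 2, 5, 2 days — not constant, but cyclic with period 2.
The events fall on every Tuesday and Thursday.
The following Tuesday is Nov 17 2026.
Next Thursday: Nov 19 2026.
Next Tuesday: Nov 24 2026.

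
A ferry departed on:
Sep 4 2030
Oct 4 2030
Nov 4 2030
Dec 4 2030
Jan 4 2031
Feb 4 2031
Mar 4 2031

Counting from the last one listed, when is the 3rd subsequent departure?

Gaps: 30, 31, 30, 31, 31, 28 days — not constant. Every event is on the 4th of the month.
Pattern: the 4th of each month.
April 2031: Apr 4 2031.
May 2031: May 4 2031.
Next: June 2031 → Jun 4 2031.

Jun 4 2031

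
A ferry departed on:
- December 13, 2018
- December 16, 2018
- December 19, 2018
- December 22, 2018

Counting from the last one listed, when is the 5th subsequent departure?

January 6, 2019

The spacing is 3, 3, 3 days — always 3 days.
December 22, 2018 + 3 days = December 25, 2018.
December 25, 2018 + 3 days = December 28, 2018.
December 28, 2018 + 3 days = December 31, 2018.
December 31, 2018 + 3 days = January 3, 2019.
January 3, 2019 + 3 days = January 6, 2019.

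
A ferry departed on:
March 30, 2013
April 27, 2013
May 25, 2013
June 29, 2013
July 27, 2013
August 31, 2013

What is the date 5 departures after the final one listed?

Every date is a Saturday; gaps 28, 28, 35, 28, 35 days.
Each is the last Saturday of its month (at least one falls on the 29th or later, ruling out '4th Saturday').
September 2013 ends with Saturday September 28, 2013.
October 2013 ends with Saturday October 26, 2013.
November 2013 ends with Saturday November 30, 2013.
Last Saturday of December 2013: December 28, 2013.
January 2014 ends with Saturday January 25, 2014.

January 25, 2014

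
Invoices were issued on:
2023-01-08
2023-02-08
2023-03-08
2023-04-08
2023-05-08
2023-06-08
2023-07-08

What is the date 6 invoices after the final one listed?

Gaps: 31, 28, 31, 30, 31, 30 days — not constant. Every event is on the 8th of the month.
Pattern: the 8th of each month.
Next: August 2023 → 2023-08-08.
Next: September 2023 → 2023-09-08.
October 2023: 2023-10-08.
November 2023: 2023-11-08.
Next: December 2023 → 2023-12-08.
January 2024: 2024-01-08.

2024-01-08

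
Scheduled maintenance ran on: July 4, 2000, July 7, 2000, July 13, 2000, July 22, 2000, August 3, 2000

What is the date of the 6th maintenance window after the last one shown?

Intervals are 3, 6, 9, 12 days — an arithmetic progression with common difference 3.
Next gap: 15 days. August 3, 2000 + 15 days = August 18, 2000.
Next gap: 18 days. August 18, 2000 + 18 days = September 5, 2000.
Next gap: 21 days. September 5, 2000 + 21 days = September 26, 2000.
Next gap: 24 days. September 26, 2000 + 24 days = October 20, 2000.
Next gap: 27 days. October 20, 2000 + 27 days = November 16, 2000.
Next gap: 30 days. November 16, 2000 + 30 days = December 16, 2000.

December 16, 2000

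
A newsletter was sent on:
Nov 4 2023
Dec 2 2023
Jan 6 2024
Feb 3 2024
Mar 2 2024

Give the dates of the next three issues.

Apr 6 2024, May 4 2024, Jun 1 2024

These are Saturdays at 28- or 35-day spacing (28, 35, 28, 28).
The pattern: 1st Saturday of the month.
1st Saturday of April 2024: Apr 6 2024.
1st Saturday of May 2024: May 4 2024.
June 2024 — 1st Saturday is Jun 1 2024.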